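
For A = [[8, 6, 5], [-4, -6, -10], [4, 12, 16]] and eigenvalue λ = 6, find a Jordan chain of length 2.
v_1 = [[-1, 1, -1]]^T, v_2 = [[-1, 2, -2]]^T

We seek v_1 ∈ ker((A - 6I)^2) \ ker(A - 6I), then set v_{i+1} = (A - 6I) v_i.

One such chain is v_1 = [[-1, 1, -1]]^T, v_2 = [[-1, 2, -2]]^T. Check: (A - 6I) v_2 = [[0, 0, 0]]^T = 0.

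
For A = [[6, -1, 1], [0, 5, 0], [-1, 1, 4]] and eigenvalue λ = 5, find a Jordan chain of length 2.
We seek v_1 ∈ ker((A - 5I)^2) \ ker(A - 5I), then set v_{i+1} = (A - 5I) v_i.

One such chain is v_1 = [[1, 1, 1]]^T, v_2 = [[1, 0, -1]]^T. Check: (A - 5I) v_2 = [[0, 0, 0]]^T = 0.

v_1 = [[1, 1, 1]]^T, v_2 = [[1, 0, -1]]^T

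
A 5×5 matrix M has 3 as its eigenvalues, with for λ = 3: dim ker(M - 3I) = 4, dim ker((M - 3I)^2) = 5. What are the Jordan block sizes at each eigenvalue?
Jordan blocks: (3, 2), (3, 1), (3, 1), (3, 1)

λ = 3: successive nullity increments [4, 1] count blocks of size ≥ k; block sizes are [2, 1, 1, 1].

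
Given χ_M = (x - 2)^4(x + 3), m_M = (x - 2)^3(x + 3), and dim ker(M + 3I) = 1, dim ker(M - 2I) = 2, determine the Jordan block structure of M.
λ = -3: algebraic multiplicity 1 (exponent in χ_M), largest block size 1 (exponent in m_M), 1 block (geometric multiplicity). This forces block sizes [1].
λ = 2: algebraic multiplicity 4 (exponent in χ_M), largest block size 3 (exponent in m_M), 2 blocks (geometric multiplicity). These force block sizes [3, 1].

Jordan blocks: (-3, 1), (2, 3), (2, 1)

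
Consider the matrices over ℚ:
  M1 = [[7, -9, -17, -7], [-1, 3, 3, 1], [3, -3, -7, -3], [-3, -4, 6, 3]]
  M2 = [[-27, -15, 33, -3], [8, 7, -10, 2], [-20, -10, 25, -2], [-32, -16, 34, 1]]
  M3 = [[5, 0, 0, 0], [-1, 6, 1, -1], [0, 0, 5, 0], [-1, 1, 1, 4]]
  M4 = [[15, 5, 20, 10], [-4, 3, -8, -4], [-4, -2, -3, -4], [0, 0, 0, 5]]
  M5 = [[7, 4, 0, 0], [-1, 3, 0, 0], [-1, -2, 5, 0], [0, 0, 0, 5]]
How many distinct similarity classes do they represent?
Characteristic polynomials: χ_{M1} = x(x - 2)^3, χ_{M2} = (x - 3)^3(x + 3), χ_{M3} = (x - 5)^4, χ_{M4} = (x - 5)^4, χ_{M5} = (x - 5)^4.

{M1}: invariant factors x(x - 2)^3.

{M2}: invariant factors x - 3, (x - 3)^2(x + 3).

{M3, M4, M5}: invariant factors x - 5, x - 5, (x - 5)^2.

Matrices are similar if and only if their invariant-factor lists agree; the partition into similarity classes is {M1}, {M2}, {M3, M4, M5}.

3 classes: {M1}, {M2}, {M3, M4, M5}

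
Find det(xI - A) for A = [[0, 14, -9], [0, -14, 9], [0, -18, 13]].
xI - A = [[x, -14, 9], [0, x + 14, -9], [0, 18, x - 13]].

Expanding det(xI - A) along the first row:
det(xI - A) = + (x)·det([[x + 14, -9], [18, x - 13]]) - (-14)·det([[0, -9], [0, x - 13]]) + (9)·det([[0, x + 14], [0, 18]]).

Evaluating gives χ_A(x) = x^3 + x^2 - 20x = x(x - 4)(x + 5).

χ_A(x) = x(x - 4)(x + 5)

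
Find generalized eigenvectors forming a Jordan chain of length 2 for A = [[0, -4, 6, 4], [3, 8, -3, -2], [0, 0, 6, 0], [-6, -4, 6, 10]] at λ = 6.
v_1 = [[1, -1, 0, 1]]^T, v_2 = [[2, -1, 0, 2]]^T

We seek v_1 ∈ ker((A - 6I)^2) \ ker(A - 6I), then set v_{i+1} = (A - 6I) v_i.

One such chain is v_1 = [[1, -1, 0, 1]]^T, v_2 = [[2, -1, 0, 2]]^T. Check: (A - 6I) v_2 = [[0, 0, 0, 0]]^T = 0.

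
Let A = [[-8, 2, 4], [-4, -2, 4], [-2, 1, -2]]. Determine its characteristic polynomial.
χ_A(x) = (x + 4)^3

xI - A = [[x + 8, -2, -4], [4, x + 2, -4], [2, -1, x + 2]].

Expanding det(xI - A) along the first row:
det(xI - A) = + (x + 8)·det([[x + 2, -4], [-1, x + 2]]) - (-2)·det([[4, -4], [2, x + 2]]) + (-4)·det([[4, x + 2], [2, -1]]).

Evaluating gives χ_A(x) = x^3 + 12x^2 + 48x + 64 = (x + 4)^3.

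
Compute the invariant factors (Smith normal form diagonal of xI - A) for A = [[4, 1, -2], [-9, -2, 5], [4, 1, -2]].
x^3

The Jordan structure of A has elementary divisors x^3. Arranging the block sizes at each eigenvalue in decreasing order and taking row products gives the invariant factors.

Invariant factors (smallest first, each dividing the next): x^3.

Check: the last factor x^3 is the minimal polynomial, and the product x^3 is the characteristic polynomial.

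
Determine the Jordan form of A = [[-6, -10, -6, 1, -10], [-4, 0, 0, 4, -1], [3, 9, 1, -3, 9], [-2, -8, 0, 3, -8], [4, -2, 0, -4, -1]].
The characteristic polynomial is det(xI - A) = (x - 1)^2(x + 1)(x + 2)^2, so the eigenvalues are -2 (algebraic multiplicity 2), -1 (algebraic multiplicity 1), 1 (algebraic multiplicity 2).

For λ = -2: rank(A + 2I) = 3. The eigenspace has dimension 5 - 3 = 2, so there are 2 Jordan blocks; the rank sequence gives block sizes [1, 1].

For λ = -1: algebraic multiplicity 1 gives one 1×1 block.

For λ = 1: rank(A - I) = 3. The eigenspace has dimension 5 - 3 = 2, so there are 2 Jordan blocks; the rank sequence gives block sizes [1, 1].

Assembling the blocks gives the Jordan form J above.

J = [[-2, 0, 0, 0, 0], [0, -2, 0, 0, 0], [0, 0, -1, 0, 0], [0, 0, 0, 1, 0], [0, 0, 0, 0, 1]]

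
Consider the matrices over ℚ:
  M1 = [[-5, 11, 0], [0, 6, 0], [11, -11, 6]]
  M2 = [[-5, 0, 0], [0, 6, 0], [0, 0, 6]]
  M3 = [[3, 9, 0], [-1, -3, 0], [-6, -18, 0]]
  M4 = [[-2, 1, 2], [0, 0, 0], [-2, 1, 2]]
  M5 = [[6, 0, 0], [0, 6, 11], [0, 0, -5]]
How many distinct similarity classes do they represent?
Characteristic polynomials: χ_{M1} = (x - 6)^2(x + 5), χ_{M2} = (x - 6)^2(x + 5), χ_{M3} = x^3, χ_{M4} = x^3, χ_{M5} = (x - 6)^2(x + 5).

{M1, M2, M5}: invariant factors x - 6, (x - 6)(x + 5).

{M3, M4}: invariant factors x, x^2.

Matrices are similar if and only if their invariant-factor lists agree; the partition into similarity classes is {M1, M2, M5}, {M3, M4}.

2 classes: {M1, M2, M5}, {M3, M4}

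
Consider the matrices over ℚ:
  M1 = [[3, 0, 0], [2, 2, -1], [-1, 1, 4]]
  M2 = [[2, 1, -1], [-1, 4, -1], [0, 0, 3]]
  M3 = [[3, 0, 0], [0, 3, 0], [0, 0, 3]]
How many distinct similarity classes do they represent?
3 classes: {M1}, {M2}, {M3}

Characteristic polynomials: χ_{M1} = (x - 3)^3, χ_{M2} = (x - 3)^3, χ_{M3} = (x - 3)^3.

{M1}: invariant factors (x - 3)^3.

{M2}: invariant factors x - 3, (x - 3)^2.

{M3}: invariant factors x - 3, x - 3, x - 3.

Matrices are similar if and only if their invariant-factor lists agree; the partition into similarity classes is {M1}, {M2}, {M3}.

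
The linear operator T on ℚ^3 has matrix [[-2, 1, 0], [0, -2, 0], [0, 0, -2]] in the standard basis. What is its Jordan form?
J = [[-2, 1, 0], [0, -2, 0], [0, 0, -2]]

The characteristic polynomial is det(xI - A) = (x + 2)^3, so the eigenvalues are -2 (algebraic multiplicity 3).

For λ = -2: rank(A + 2I) = 1, rank((A + 2I)^2) = 0. The eigenspace has dimension 3 - 1 = 2, so there are 2 Jordan blocks; the rank sequence gives block sizes [2, 1].

Assembling the blocks gives the Jordan form J above.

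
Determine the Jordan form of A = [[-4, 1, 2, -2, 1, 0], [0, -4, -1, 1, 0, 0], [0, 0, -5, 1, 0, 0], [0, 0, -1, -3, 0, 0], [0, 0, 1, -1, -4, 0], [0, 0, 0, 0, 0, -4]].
The characteristic polynomial is det(xI - A) = (x + 4)^6, so the eigenvalues are -4 (algebraic multiplicity 6).

For λ = -4: rank(A + 4I) = 2, rank((A + 4I)^2) = 0. The eigenspace has dimension 6 - 2 = 4, so there are 4 Jordan blocks; the rank sequence gives block sizes [2, 2, 1, 1].

Assembling the blocks gives the Jordan form J above.

J = [[-4, 1, 0, 0, 0, 0], [0, -4, 0, 0, 0, 0], [0, 0, -4, 1, 0, 0], [0, 0, 0, -4, 0, 0], [0, 0, 0, 0, -4, 0], [0, 0, 0, 0, 0, -4]]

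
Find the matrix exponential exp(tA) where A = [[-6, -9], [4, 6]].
e^{tA} = [[1 - 6*t, -9*t], [4*t, 6*t + 1]]

A has Jordan form J = [[0, 1], [0, 0]] with A = PJP^{-1}, so e^{tA} = P e^{tJ} P^{-1}.

For a Jordan block J_k(λ), e^{tJ_k(λ)} = e^{λt} · (I + tN + t^2 N^2/2! + ... + t^{k-1} N^{k-1}/(k-1)!) where N is the nilpotent superdiagonal part.

Assembling the blocks and conjugating back gives the entries of e^{tA} as shown above.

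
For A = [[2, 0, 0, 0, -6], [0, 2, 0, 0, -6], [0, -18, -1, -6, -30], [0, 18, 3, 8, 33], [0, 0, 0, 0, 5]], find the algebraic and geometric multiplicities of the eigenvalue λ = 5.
algebraic multiplicity 2, geometric multiplicity 2

The characteristic polynomial is (x - 5)^2(x - 2)^3, so the factor x - 5 appears with exponent 2: the algebraic multiplicity is 2.

rank(A - 5I) = 3, so the eigenspace has dimension 5 - 3 = 2: the geometric multiplicity is 2.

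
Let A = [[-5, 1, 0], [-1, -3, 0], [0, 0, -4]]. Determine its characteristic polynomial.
xI - A = [[x + 5, -1, 0], [1, x + 3, 0], [0, 0, x + 4]].

Expanding det(xI - A) along the first row:
det(xI - A) = + (x + 5)·det([[x + 3, 0], [0, x + 4]]) - (-1)·det([[1, 0], [0, x + 4]]) + (0)·det([[1, x + 3], [0, 0]]).

Evaluating gives χ_A(x) = x^3 + 12x^2 + 48x + 64 = (x + 4)^3.

χ_A(x) = (x + 4)^3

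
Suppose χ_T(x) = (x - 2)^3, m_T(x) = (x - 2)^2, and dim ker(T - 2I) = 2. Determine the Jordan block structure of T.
Jordan blocks: (2, 2), (2, 1)

λ = 2: algebraic multiplicity 3 (exponent in χ_T), largest block size 2 (exponent in m_T), 2 blocks (geometric multiplicity). These force block sizes [2, 1].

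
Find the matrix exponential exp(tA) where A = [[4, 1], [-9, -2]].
e^{tA} = [[(3*t + 1)*e^{t}, t*e^{t}], [-9*t*e^{t}, (1 - 3*t)*e^{t}]]

A has Jordan form J = [[1, 1], [0, 1]] with A = PJP^{-1}, so e^{tA} = P e^{tJ} P^{-1}.

For a Jordan block J_k(λ), e^{tJ_k(λ)} = e^{λt} · (I + tN + t^2 N^2/2! + ... + t^{k-1} N^{k-1}/(k-1)!) where N is the nilpotent superdiagonal part.

Assembling the blocks and conjugating back gives the entries of e^{tA} as shown above.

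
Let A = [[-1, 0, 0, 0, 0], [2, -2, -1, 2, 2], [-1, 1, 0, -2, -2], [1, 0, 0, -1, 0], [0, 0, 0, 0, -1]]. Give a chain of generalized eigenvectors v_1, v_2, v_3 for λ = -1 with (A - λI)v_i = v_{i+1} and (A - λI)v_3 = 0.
We seek v_1 ∈ ker((A + I)^3) \ ker((A + I)^2), then set v_{i+1} = (A + I) v_i.

One such chain is v_1 = [[1, 6, -3, 2, 0]]^T, v_2 = [[0, 3, -2, 1, 0]]^T, v_3 = [[0, 1, -1, 0, 0]]^T. Check: (A + I) v_3 = [[0, 0, 0, 0, 0]]^T = 0.

v_1 = [[1, 6, -3, 2, 0]]^T, v_2 = [[0, 3, -2, 1, 0]]^T, v_3 = [[0, 1, -1, 0, 0]]^T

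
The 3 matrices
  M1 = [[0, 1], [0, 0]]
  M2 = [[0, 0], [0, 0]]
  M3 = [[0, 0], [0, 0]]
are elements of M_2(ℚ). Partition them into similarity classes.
2 classes: {M1}, {M2, M3}

Characteristic polynomials: χ_{M1} = x^2, χ_{M2} = x^2, χ_{M3} = x^2.

{M1}: invariant factors x^2.

{M2, M3}: invariant factors x, x.

Matrices are similar if and only if their invariant-factor lists agree; the partition into similarity classes is {M1}, {M2, M3}.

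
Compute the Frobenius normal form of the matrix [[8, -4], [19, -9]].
The invariant factors of A (the non-unit diagonal entries of the Smith normal form of xI - A over ℚ[x]) are x^2 + x + 4, each dividing the next. The characteristic polynomial is their product, x^2 + x + 4.

The rational canonical form is the block-diagonal matrix of companion matrices C(f_i):
R = [[0, -4], [1, -1]].

Note the characteristic polynomial does not split into linear factors over ℚ, so A has no Jordan form over ℚ; the rational canonical form exists over any field.

R = [[0, -4], [1, -1]]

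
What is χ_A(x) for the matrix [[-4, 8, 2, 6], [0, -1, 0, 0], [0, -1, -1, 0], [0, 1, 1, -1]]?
χ_A(x) = (x + 1)^3(x + 4)

xI - A = [[x + 4, -8, -2, -6], [0, x + 1, 0, 0], [0, 1, x + 1, 0], [0, -1, -1, x + 1]].

Expanding det(xI - A) along the first row:
det(xI - A) = + (x + 4)·det([[x + 1, 0, 0], [1, x + 1, 0], [-1, -1, x + 1]]) - (-8)·det([[0, 0, 0], [0, x + 1, 0], [0, -1, x + 1]]) + (-2)·det([[0, x + 1, 0], [0, 1, 0], [0, -1, x + 1]]) - (-6)·det([[0, x + 1, 0], [0, 1, x + 1], [0, -1, -1]]).

Evaluating gives χ_A(x) = x^4 + 7x^3 + 15x^2 + 13x + 4 = (x + 1)^3(x + 4).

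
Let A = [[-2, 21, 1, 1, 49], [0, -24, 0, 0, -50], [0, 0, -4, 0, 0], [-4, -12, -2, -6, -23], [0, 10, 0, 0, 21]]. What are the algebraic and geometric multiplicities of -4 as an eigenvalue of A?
The characteristic polynomial is (x - 1)(x + 4)^4, so the factor x + 4 appears with exponent 4: the algebraic multiplicity is 4.

rank(A + 4I) = 2, so the eigenspace has dimension 5 - 2 = 3: the geometric multiplicity is 3.

Since 3 < 4, A is not diagonalizable.

algebraic multiplicity 4, geometric multiplicity 3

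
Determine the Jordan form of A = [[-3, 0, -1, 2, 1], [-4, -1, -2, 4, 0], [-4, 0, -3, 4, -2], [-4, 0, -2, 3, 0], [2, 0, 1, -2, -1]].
The characteristic polynomial is det(xI - A) = (x + 1)^5, so the eigenvalues are -1 (algebraic multiplicity 5).

For λ = -1: rank(A + I) = 2, rank((A + I)^2) = 1, rank((A + I)^3) = 0. The eigenspace has dimension 5 - 2 = 3, so there are 3 Jordan blocks; the rank sequence gives block sizes [3, 1, 1].

Assembling the blocks gives the Jordan form J above.

J = [[-1, 1, 0, 0, 0], [0, -1, 1, 0, 0], [0, 0, -1, 0, 0], [0, 0, 0, -1, 0], [0, 0, 0, 0, -1]]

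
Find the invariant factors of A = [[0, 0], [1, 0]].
The Jordan structure of A has elementary divisors x^2. Arranging the block sizes at each eigenvalue in decreasing order and taking row products gives the invariant factors.

Invariant factors (smallest first, each dividing the next): x^2.

Check: the last factor x^2 is the minimal polynomial, and the product x^2 is the characteristic polynomial.

x^2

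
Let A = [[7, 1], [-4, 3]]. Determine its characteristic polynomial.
xI - A = [[x - 7, -1], [4, x - 3]].

Expanding det(xI - A) along the first row:
det(xI - A) = + (x - 7)·det([[x - 3]]) - (-1)·det([[4]]).

Evaluating gives χ_A(x) = x^2 - 10x + 25 = (x - 5)^2.

χ_A(x) = (x - 5)^2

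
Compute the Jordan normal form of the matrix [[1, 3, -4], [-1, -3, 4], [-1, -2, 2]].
The characteristic polynomial is det(xI - A) = x^3, so the eigenvalues are 0 (algebraic multiplicity 3).

For λ = 0: rank(A) = 2, rank(A^2) = 1, rank(A^3) = 0. The eigenspace has dimension 3 - 2 = 1, so there is 1 Jordan block; the rank sequence gives block sizes [3].

Assembling the blocks gives the Jordan form J above.

J = [[0, 1, 0], [0, 0, 1], [0, 0, 0]]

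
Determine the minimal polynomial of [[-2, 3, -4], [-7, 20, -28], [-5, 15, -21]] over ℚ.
The characteristic polynomial factors as (x + 1)^3. The minimal polynomial is ∏(x - λ)^{k_λ} where k_λ is the size of the largest Jordan block at λ.

For λ = -1: rank(A + I) = 1, and the largest Jordan block has size 2 (the smallest k with rank((A + I)^k) = rank((A + I)^(k+1))).

So m_A(x) = (x + 1)^2.

m_A(x) = (x + 1)^2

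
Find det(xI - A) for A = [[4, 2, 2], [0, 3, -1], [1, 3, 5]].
xI - A = [[x - 4, -2, -2], [0, x - 3, 1], [-1, -3, x - 5]].

Expanding det(xI - A) along the first row:
det(xI - A) = + (x - 4)·det([[x - 3, 1], [-3, x - 5]]) - (-2)·det([[0, 1], [-1, x - 5]]) + (-2)·det([[0, x - 3], [-1, -3]]).

Evaluating gives χ_A(x) = x^3 - 12x^2 + 48x - 64 = (x - 4)^3.

χ_A(x) = (x - 4)^3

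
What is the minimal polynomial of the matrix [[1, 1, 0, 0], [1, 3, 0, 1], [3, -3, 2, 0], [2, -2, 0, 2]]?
m_A(x) = (x - 2)^3

The characteristic polynomial factors as (x - 2)^4. The minimal polynomial is ∏(x - λ)^{k_λ} where k_λ is the size of the largest Jordan block at λ.

For λ = 2: rank(A - 2I) = 2, and the largest Jordan block has size 3 (the smallest k with rank((A - 2I)^k) = rank((A - 2I)^(k+1))).

So m_A(x) = (x - 2)^3.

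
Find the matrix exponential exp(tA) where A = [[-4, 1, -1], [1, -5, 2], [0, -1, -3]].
e^{tA} = [[(t^2 + 2)*e^{-4*t}/2, t*e^{-4*t}, t*(t - 2)*e^{-4*t}/2], [t*(2 - t)*e^{-4*t}/2, (1 - t)*e^{-4*t}, t*(4 - t)*e^{-4*t}/2], [-t^2*e^{-4*t}/2, -t*e^{-4*t}, (-t^2/2 + t + 1)*e^{-4*t}]]

A has Jordan form J = [[-4, 1, 0], [0, -4, 1], [0, 0, -4]] with A = PJP^{-1}, so e^{tA} = P e^{tJ} P^{-1}.

For a Jordan block J_k(λ), e^{tJ_k(λ)} = e^{λt} · (I + tN + t^2 N^2/2! + ... + t^{k-1} N^{k-1}/(k-1)!) where N is the nilpotent superdiagonal part.

Assembling the blocks and conjugating back gives the entries of e^{tA} as shown above.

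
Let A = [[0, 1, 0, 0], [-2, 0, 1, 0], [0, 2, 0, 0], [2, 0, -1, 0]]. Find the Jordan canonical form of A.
The characteristic polynomial is det(xI - A) = x^4, so the eigenvalues are 0 (algebraic multiplicity 4).

For λ = 0: rank(A) = 2, rank(A^2) = 1, rank(A^3) = 0. The eigenspace has dimension 4 - 2 = 2, so there are 2 Jordan blocks; the rank sequence gives block sizes [3, 1].

Assembling the blocks gives the Jordan form J above.

J = [[0, 1, 0, 0], [0, 0, 1, 0], [0, 0, 0, 0], [0, 0, 0, 0]]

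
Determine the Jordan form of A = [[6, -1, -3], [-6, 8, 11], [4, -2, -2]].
J = [[4, 1, 0], [0, 4, 1], [0, 0, 4]]

The characteristic polynomial is det(xI - A) = (x - 4)^3, so the eigenvalues are 4 (algebraic multiplicity 3).

For λ = 4: rank(A - 4I) = 2, rank((A - 4I)^2) = 1, rank((A - 4I)^3) = 0. The eigenspace has dimension 3 - 2 = 1, so there is 1 Jordan block; the rank sequence gives block sizes [3].

Assembling the blocks gives the Jordan form J above.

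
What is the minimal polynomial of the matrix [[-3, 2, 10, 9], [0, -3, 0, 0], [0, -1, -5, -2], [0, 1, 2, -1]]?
The characteristic polynomial factors as (x + 3)^4. The minimal polynomial is ∏(x - λ)^{k_λ} where k_λ is the size of the largest Jordan block at λ.

For λ = -3: rank(A + 3I) = 2, and the largest Jordan block has size 3 (the smallest k with rank((A + 3I)^k) = rank((A + 3I)^(k+1))).

So m_A(x) = (x + 3)^3.

m_A(x) = (x + 3)^3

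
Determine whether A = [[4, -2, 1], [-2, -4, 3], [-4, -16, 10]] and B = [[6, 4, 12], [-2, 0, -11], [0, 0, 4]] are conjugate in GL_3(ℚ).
Two matrices over a field are similar if and only if they have the same invariant factors.

Both A and B have characteristic polynomial (x - 4)^2(x - 2) and minimal polynomial (x - 4)^2(x - 2). Computing further, both have invariant factors (x - 4)^2(x - 2). Hence A and B are similar.

Yes.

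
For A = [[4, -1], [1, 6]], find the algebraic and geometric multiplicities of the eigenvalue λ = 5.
The characteristic polynomial is (x - 5)^2, so the factor x - 5 appears with exponent 2: the algebraic multiplicity is 2.

rank(A - 5I) = 1, so the eigenspace has dimension 2 - 1 = 1: the geometric multiplicity is 1.

Since 1 < 2, A is not diagonalizable.

algebraic multiplicity 2, geometric multiplicity 1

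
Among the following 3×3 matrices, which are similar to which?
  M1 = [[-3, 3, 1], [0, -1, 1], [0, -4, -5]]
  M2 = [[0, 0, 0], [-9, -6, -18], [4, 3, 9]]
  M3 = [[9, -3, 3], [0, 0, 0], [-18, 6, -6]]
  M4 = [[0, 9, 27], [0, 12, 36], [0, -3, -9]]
3 classes: {M1}, {M2}, {M3, M4}

Characteristic polynomials: χ_{M1} = (x + 3)^3, χ_{M2} = x^2(x - 3), χ_{M3} = x^2(x - 3), χ_{M4} = x^2(x - 3).

{M1}: invariant factors (x + 3)^3.

{M2}: invariant factors x^2(x - 3).

{M3, M4}: invariant factors x, x(x - 3).

Matrices are similar if and only if their invariant-factor lists agree; the partition into similarity classes is {M1}, {M2}, {M3, M4}.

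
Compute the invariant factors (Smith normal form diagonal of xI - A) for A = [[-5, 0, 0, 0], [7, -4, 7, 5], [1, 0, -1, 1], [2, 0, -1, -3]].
(x + 2)^2(x + 4)(x + 5)

The Jordan structure of A has elementary divisors (x + 5), (x + 4), (x + 2)^2. Arranging the block sizes at each eigenvalue in decreasing order and taking row products gives the invariant factors.

Invariant factors (smallest first, each dividing the next): (x + 2)^2(x + 4)(x + 5).

Check: the last factor (x + 2)^2(x + 4)(x + 5) is the minimal polynomial, and the product (x + 2)^2(x + 4)(x + 5) is the characteristic polynomial.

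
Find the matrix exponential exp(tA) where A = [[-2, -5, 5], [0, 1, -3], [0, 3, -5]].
A has Jordan form J = [[-2, 1, 0], [0, -2, 0], [0, 0, -2]] with A = PJP^{-1}, so e^{tA} = P e^{tJ} P^{-1}.

For a Jordan block J_k(λ), e^{tJ_k(λ)} = e^{λt} · (I + tN + t^2 N^2/2! + ... + t^{k-1} N^{k-1}/(k-1)!) where N is the nilpotent superdiagonal part.

Assembling the blocks and conjugating back gives the entries of e^{tA} as shown above.

e^{tA} = [[e^{-2*t}, -5*t*e^{-2*t}, 5*t*e^{-2*t}], [0, (3*t + 1)*e^{-2*t}, -3*t*e^{-2*t}], [0, 3*t*e^{-2*t}, (1 - 3*t)*e^{-2*t}]]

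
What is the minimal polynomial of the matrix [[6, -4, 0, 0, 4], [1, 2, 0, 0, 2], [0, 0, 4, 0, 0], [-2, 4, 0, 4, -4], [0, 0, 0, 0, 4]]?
The characteristic polynomial factors as (x - 4)^5. The minimal polynomial is ∏(x - λ)^{k_λ} where k_λ is the size of the largest Jordan block at λ.

For λ = 4: rank(A - 4I) = 1, and the largest Jordan block has size 2 (the smallest k with rank((A - 4I)^k) = rank((A - 4I)^(k+1))).

So m_A(x) = (x - 4)^2.

m_A(x) = (x - 4)^2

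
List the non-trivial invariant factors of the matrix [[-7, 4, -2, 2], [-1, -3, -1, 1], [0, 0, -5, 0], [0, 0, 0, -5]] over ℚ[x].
The Jordan structure of A has elementary divisors (x + 5)^2, (x + 5), (x + 5). Arranging the block sizes at each eigenvalue in decreasing order and taking row products gives the invariant factors.

Invariant factors (smallest first, each dividing the next): x + 5, x + 5, (x + 5)^2.

Check: the last factor (x + 5)^2 is the minimal polynomial, and the product (x + 5)^4 is the characteristic polynomial.

x + 5, x + 5, (x + 5)^2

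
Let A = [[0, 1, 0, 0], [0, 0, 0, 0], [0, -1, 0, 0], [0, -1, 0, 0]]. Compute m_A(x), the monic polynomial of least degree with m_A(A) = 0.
The characteristic polynomial factors as x^4. The minimal polynomial is ∏(x - λ)^{k_λ} where k_λ is the size of the largest Jordan block at λ.

For λ = 0: rank(A) = 1, and the largest Jordan block has size 2 (the smallest k with rank(A^k) = rank(A^(k+1))).

So m_A(x) = x^2.

m_A(x) = x^2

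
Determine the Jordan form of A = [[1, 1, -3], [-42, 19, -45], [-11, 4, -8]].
The characteristic polynomial is det(xI - A) = (x - 4)^3, so the eigenvalues are 4 (algebraic multiplicity 3).

For λ = 4: rank(A - 4I) = 2, rank((A - 4I)^2) = 1, rank((A - 4I)^3) = 0. The eigenspace has dimension 3 - 2 = 1, so there is 1 Jordan block; the rank sequence gives block sizes [3].

Assembling the blocks gives the Jordan form J above.

J = [[4, 1, 0], [0, 4, 1], [0, 0, 4]]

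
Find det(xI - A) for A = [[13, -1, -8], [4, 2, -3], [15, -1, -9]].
χ_A(x) = (x - 2)^3

xI - A = [[x - 13, 1, 8], [-4, x - 2, 3], [-15, 1, x + 9]].

Expanding det(xI - A) along the first row:
det(xI - A) = + (x - 13)·det([[x - 2, 3], [1, x + 9]]) - (1)·det([[-4, 3], [-15, x + 9]]) + (8)·det([[-4, x - 2], [-15, 1]]).

Evaluating gives χ_A(x) = x^3 - 6x^2 + 12x - 8 = (x - 2)^3.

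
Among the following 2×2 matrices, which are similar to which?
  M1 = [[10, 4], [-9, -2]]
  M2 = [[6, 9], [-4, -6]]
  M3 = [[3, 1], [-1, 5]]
2 classes: {M1, M3}, {M2}

Characteristic polynomials: χ_{M1} = (x - 4)^2, χ_{M2} = x^2, χ_{M3} = (x - 4)^2.

{M1, M3}: invariant factors (x - 4)^2.

{M2}: invariant factors x^2.

Matrices are similar if and only if their invariant-factor lists agree; the partition into similarity classes is {M1, M3}, {M2}.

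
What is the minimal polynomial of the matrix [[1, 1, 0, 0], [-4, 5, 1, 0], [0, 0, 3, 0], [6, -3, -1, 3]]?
The characteristic polynomial factors as (x - 3)^4. The minimal polynomial is ∏(x - λ)^{k_λ} where k_λ is the size of the largest Jordan block at λ.

For λ = 3: rank(A - 3I) = 2, and the largest Jordan block has size 3 (the smallest k with rank((A - 3I)^k) = rank((A - 3I)^(k+1))).

So m_A(x) = (x - 3)^3.

m_A(x) = (x - 3)^3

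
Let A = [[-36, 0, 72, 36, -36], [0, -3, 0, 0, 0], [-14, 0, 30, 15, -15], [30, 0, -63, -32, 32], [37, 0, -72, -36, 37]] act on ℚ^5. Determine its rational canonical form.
R = [[-3, 0, 0, 0, 0], [0, 0, 0, 0, -36], [0, 1, 0, 0, 21], [0, 0, 1, 0, 17], [0, 0, 0, 1, -1]]

The invariant factors of A (the non-unit diagonal entries of the Smith normal form of xI - A over ℚ[x]) are x + 3, (x - 4)(x - 1)(x + 3)^2, each dividing the next. The characteristic polynomial is their product, (x - 4)(x - 1)(x + 3)^3.

The rational canonical form is the block-diagonal matrix of companion matrices C(f_i):
R = [[-3, 0, 0, 0, 0], [0, 0, 0, 0, -36], [0, 1, 0, 0, 21], [0, 0, 1, 0, 17], [0, 0, 0, 1, -1]].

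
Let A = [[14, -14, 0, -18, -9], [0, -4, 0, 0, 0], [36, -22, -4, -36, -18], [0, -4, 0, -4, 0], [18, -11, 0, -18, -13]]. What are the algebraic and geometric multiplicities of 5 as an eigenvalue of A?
The characteristic polynomial is (x - 5)(x + 4)^4, so the factor x - 5 appears with exponent 1: the algebraic multiplicity is 1.

rank(A - 5I) = 4, so the eigenspace has dimension 5 - 4 = 1: the geometric multiplicity is 1.

algebraic multiplicity 1, geometric multiplicity 1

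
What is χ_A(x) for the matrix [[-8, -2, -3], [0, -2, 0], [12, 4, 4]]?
xI - A = [[x + 8, 2, 3], [0, x + 2, 0], [-12, -4, x - 4]].

Expanding det(xI - A) along the first row:
det(xI - A) = + (x + 8)·det([[x + 2, 0], [-4, x - 4]]) - (2)·det([[0, 0], [-12, x - 4]]) + (3)·det([[0, x + 2], [-12, -4]]).

Evaluating gives χ_A(x) = x^3 + 6x^2 + 12x + 8 = (x + 2)^3.

χ_A(x) = (x + 2)^3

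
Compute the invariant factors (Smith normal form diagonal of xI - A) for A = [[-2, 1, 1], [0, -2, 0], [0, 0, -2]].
x + 2, (x + 2)^2

The Jordan structure of A has elementary divisors (x + 2)^2, (x + 2). Arranging the block sizes at each eigenvalue in decreasing order and taking row products gives the invariant factors.

Invariant factors (smallest first, each dividing the next): x + 2, (x + 2)^2.

Check: the last factor (x + 2)^2 is the minimal polynomial, and the product (x + 2)^3 is the characteristic polynomial.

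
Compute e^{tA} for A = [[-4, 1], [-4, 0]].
e^{tA} = [[(1 - 2*t)*e^{-2*t}, t*e^{-2*t}], [-4*t*e^{-2*t}, (2*t + 1)*e^{-2*t}]]

A has Jordan form J = [[-2, 1], [0, -2]] with A = PJP^{-1}, so e^{tA} = P e^{tJ} P^{-1}.

For a Jordan block J_k(λ), e^{tJ_k(λ)} = e^{λt} · (I + tN + t^2 N^2/2! + ... + t^{k-1} N^{k-1}/(k-1)!) where N is the nilpotent superdiagonal part.

Assembling the blocks and conjugating back gives the entries of e^{tA} as shown above.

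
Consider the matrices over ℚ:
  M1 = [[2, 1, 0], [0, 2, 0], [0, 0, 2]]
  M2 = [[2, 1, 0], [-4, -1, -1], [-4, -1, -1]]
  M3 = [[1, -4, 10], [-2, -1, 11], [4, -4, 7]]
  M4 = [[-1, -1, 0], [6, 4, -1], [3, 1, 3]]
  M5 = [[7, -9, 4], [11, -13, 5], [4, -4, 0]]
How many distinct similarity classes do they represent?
5 classes: {M1}, {M2}, {M3}, {M4}, {M5}

Characteristic polynomials: χ_{M1} = (x - 2)^3, χ_{M2} = x^3, χ_{M3} = (x - 5)^2(x + 3), χ_{M4} = (x - 2)^3, χ_{M5} = (x + 2)^3.

{M1}: invariant factors x - 2, (x - 2)^2.

{M2}: invariant factors x^3.

{M3}: invariant factors (x - 5)^2(x + 3).

{M4}: invariant factors (x - 2)^3.

{M5}: invariant factors (x + 2)^3.

Matrices are similar if and only if their invariant-factor lists agree; the partition into similarity classes is {M1}, {M2}, {M3}, {M4}, {M5}.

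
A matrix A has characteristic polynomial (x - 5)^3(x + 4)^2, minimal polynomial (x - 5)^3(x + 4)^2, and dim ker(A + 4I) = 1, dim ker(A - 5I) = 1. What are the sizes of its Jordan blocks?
Jordan blocks: (-4, 2), (5, 3)

λ = -4: algebraic multiplicity 2 (exponent in χ_A), largest block size 2 (exponent in m_A), 1 block (geometric multiplicity). This forces block sizes [2].
λ = 5: algebraic multiplicity 3 (exponent in χ_A), largest block size 3 (exponent in m_A), 1 block (geometric multiplicity). This forces block sizes [3].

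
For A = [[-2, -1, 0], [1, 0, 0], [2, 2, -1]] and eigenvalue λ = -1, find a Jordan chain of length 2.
v_1 = [[-1, 2, 4]]^T, v_2 = [[-1, 1, 2]]^T

We seek v_1 ∈ ker((A + I)^2) \ ker(A + I), then set v_{i+1} = (A + I) v_i.

One such chain is v_1 = [[-1, 2, 4]]^T, v_2 = [[-1, 1, 2]]^T. Check: (A + I) v_2 = [[0, 0, 0]]^T = 0.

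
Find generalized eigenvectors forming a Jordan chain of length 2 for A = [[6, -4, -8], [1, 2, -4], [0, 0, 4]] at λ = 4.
We seek v_1 ∈ ker((A - 4I)^2) \ ker(A - 4I), then set v_{i+1} = (A - 4I) v_i.

One such chain is v_1 = [[1, 0, 0]]^T, v_2 = [[2, 1, 0]]^T. Check: (A - 4I) v_2 = [[0, 0, 0]]^T = 0.

v_1 = [[1, 0, 0]]^T, v_2 = [[2, 1, 0]]^T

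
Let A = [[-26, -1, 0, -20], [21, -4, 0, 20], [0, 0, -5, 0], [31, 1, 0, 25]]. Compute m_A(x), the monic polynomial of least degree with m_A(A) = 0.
m_A(x) = (x - 5)(x + 5)^2

The characteristic polynomial factors as (x - 5)(x + 5)^3. The minimal polynomial is ∏(x - λ)^{k_λ} where k_λ is the size of the largest Jordan block at λ.

For λ = -5: rank(A + 5I) = 2, and the largest Jordan block has size 2 (the smallest k with rank((A + 5I)^k) = rank((A + 5I)^(k+1))).
For λ = 5: rank(A - 5I) = 3, and the largest Jordan block has size 1 (the smallest k with rank((A - 5I)^k) = rank((A - 5I)^(k+1))).

So m_A(x) = (x - 5)(x + 5)^2.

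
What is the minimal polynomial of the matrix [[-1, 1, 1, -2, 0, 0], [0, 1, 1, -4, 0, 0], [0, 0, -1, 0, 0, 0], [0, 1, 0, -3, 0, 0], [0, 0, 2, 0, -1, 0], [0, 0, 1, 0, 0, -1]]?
m_A(x) = (x + 1)^3

The characteristic polynomial factors as (x + 1)^6. The minimal polynomial is ∏(x - λ)^{k_λ} where k_λ is the size of the largest Jordan block at λ.

For λ = -1: rank(A + I) = 2, and the largest Jordan block has size 3 (the smallest k with rank((A + I)^k) = rank((A + I)^(k+1))).

So m_A(x) = (x + 1)^3.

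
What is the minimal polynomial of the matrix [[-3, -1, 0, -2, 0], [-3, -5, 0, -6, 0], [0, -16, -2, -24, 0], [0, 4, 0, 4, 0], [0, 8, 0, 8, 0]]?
The characteristic polynomial factors as x^2(x + 2)^3. The minimal polynomial is ∏(x - λ)^{k_λ} where k_λ is the size of the largest Jordan block at λ.

For λ = -2: rank(A + 2I) = 3, and the largest Jordan block has size 2 (the smallest k with rank((A + 2I)^k) = rank((A + 2I)^(k+1))).
For λ = 0: rank(A) = 3, and the largest Jordan block has size 1 (the smallest k with rank(A^k) = rank(A^(k+1))).

So m_A(x) = x(x + 2)^2.

m_A(x) = x(x + 2)^2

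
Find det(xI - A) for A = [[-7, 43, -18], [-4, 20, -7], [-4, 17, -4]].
χ_A(x) = (x - 3)^3

xI - A = [[x + 7, -43, 18], [4, x - 20, 7], [4, -17, x + 4]].

Expanding det(xI - A) along the first row:
det(xI - A) = + (x + 7)·det([[x - 20, 7], [-17, x + 4]]) - (-43)·det([[4, 7], [4, x + 4]]) + (18)·det([[4, x - 20], [4, -17]]).

Evaluating gives χ_A(x) = x^3 - 9x^2 + 27x - 27 = (x - 3)^3.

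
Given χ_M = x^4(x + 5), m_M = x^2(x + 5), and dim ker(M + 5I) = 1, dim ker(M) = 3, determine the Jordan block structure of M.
λ = -5: algebraic multiplicity 1 (exponent in χ_M), largest block size 1 (exponent in m_M), 1 block (geometric multiplicity). This forces block sizes [1].
λ = 0: algebraic multiplicity 4 (exponent in χ_M), largest block size 2 (exponent in m_M), 3 blocks (geometric multiplicity). These force block sizes [2, 1, 1].

Jordan blocks: (-5, 1), (0, 2), (0, 1), (0, 1)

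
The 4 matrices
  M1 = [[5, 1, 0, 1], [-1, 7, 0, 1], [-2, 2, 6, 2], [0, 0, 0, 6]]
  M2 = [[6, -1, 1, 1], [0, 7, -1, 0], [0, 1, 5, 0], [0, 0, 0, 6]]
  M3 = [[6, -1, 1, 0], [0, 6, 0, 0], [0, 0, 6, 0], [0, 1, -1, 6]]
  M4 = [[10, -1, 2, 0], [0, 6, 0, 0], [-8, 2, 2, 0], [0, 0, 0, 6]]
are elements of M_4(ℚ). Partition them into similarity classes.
2 classes: {M1, M3, M4}, {M2}

Characteristic polynomials: χ_{M1} = (x - 6)^4, χ_{M2} = (x - 6)^4, χ_{M3} = (x - 6)^4, χ_{M4} = (x - 6)^4.

{M1, M3, M4}: invariant factors x - 6, x - 6, (x - 6)^2.

{M2}: invariant factors (x - 6)^2, (x - 6)^2.

Matrices are similar if and only if their invariant-factor lists agree; the partition into similarity classes is {M1, M3, M4}, {M2}.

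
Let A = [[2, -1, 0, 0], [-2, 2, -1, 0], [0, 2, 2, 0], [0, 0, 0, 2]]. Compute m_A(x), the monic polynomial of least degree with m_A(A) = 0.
m_A(x) = (x - 2)^3

The characteristic polynomial factors as (x - 2)^4. The minimal polynomial is ∏(x - λ)^{k_λ} where k_λ is the size of the largest Jordan block at λ.

For λ = 2: rank(A - 2I) = 2, and the largest Jordan block has size 3 (the smallest k with rank((A - 2I)^k) = rank((A - 2I)^(k+1))).

So m_A(x) = (x - 2)^3.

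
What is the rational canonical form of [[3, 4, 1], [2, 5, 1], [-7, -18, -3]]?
The invariant factors of A (the non-unit diagonal entries of the Smith normal form of xI - A over ℚ[x]) are (x - 2)^2(x - 1), each dividing the next. The characteristic polynomial is their product, (x - 2)^2(x - 1).

The rational canonical form is the block-diagonal matrix of companion matrices C(f_i):
R = [[0, 0, 4], [1, 0, -8], [0, 1, 5]].

R = [[0, 0, 4], [1, 0, -8], [0, 1, 5]]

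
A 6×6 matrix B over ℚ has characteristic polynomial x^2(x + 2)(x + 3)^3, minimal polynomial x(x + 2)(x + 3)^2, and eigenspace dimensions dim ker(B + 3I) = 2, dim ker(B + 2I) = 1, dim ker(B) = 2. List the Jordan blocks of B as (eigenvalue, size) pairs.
Jordan blocks: (-3, 2), (-3, 1), (-2, 1), (0, 1), (0, 1)

λ = -3: algebraic multiplicity 3 (exponent in χ_B), largest block size 2 (exponent in m_B), 2 blocks (geometric multiplicity). These force block sizes [2, 1].
λ = -2: algebraic multiplicity 1 (exponent in χ_B), largest block size 1 (exponent in m_B), 1 block (geometric multiplicity). This forces block sizes [1].
λ = 0: algebraic multiplicity 2 (exponent in χ_B), largest block size 1 (exponent in m_B), 2 blocks (geometric multiplicity). These force block sizes [1, 1].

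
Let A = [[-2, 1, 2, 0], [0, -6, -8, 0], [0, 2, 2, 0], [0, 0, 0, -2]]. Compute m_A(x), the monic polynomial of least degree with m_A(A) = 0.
m_A(x) = (x + 2)^2

The characteristic polynomial factors as (x + 2)^4. The minimal polynomial is ∏(x - λ)^{k_λ} where k_λ is the size of the largest Jordan block at λ.

For λ = -2: rank(A + 2I) = 1, and the largest Jordan block has size 2 (the smallest k with rank((A + 2I)^k) = rank((A + 2I)^(k+1))).

So m_A(x) = (x + 2)^2.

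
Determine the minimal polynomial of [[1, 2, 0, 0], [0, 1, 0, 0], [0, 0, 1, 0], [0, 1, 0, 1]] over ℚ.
m_A(x) = (x - 1)^2

The characteristic polynomial factors as (x - 1)^4. The minimal polynomial is ∏(x - λ)^{k_λ} where k_λ is the size of the largest Jordan block at λ.

For λ = 1: rank(A - I) = 1, and the largest Jordan block has size 2 (the smallest k with rank((A - I)^k) = rank((A - I)^(k+1))).

So m_A(x) = (x - 1)^2.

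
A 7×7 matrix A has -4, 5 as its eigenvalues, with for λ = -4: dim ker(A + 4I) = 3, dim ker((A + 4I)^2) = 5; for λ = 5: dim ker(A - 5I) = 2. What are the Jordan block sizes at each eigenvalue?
λ = -4: successive nullity increments [3, 2] count blocks of size ≥ k; block sizes are [2, 2, 1].
λ = 5: successive nullity increments [2] count blocks of size ≥ k; block sizes are [1, 1].

Jordan blocks: (-4, 2), (-4, 2), (-4, 1), (5, 1), (5, 1)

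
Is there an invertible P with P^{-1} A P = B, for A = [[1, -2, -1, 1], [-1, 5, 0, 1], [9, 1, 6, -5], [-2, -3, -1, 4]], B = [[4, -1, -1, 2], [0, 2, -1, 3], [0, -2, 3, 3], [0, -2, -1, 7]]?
Yes.

Two matrices over a field are similar if and only if they have the same invariant factors.

Both A and B have characteristic polynomial (x - 4)^4 and minimal polynomial (x - 4)^2. Computing further, both have invariant factors (x - 4)^2, (x - 4)^2. Hence A and B are similar.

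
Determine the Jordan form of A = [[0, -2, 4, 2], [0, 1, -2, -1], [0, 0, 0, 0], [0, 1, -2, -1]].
J = [[0, 1, 0, 0], [0, 0, 0, 0], [0, 0, 0, 0], [0, 0, 0, 0]]

The characteristic polynomial is det(xI - A) = x^4, so the eigenvalues are 0 (algebraic multiplicity 4).

For λ = 0: rank(A) = 1, rank(A^2) = 0. The eigenspace has dimension 4 - 1 = 3, so there are 3 Jordan blocks; the rank sequence gives block sizes [2, 1, 1].

Assembling the blocks gives the Jordan form J above.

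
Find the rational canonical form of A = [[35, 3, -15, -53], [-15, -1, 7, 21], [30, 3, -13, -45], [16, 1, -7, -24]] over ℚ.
R = [[0, 0, 0, -2], [1, 0, 0, -5], [0, 1, 0, -5], [0, 0, 1, -3]]

The invariant factors of A (the non-unit diagonal entries of the Smith normal form of xI - A over ℚ[x]) are (x + 1)^2(x^2 + x + 2), each dividing the next. The characteristic polynomial is their product, (x + 1)^2(x^2 + x + 2).

The rational canonical form is the block-diagonal matrix of companion matrices C(f_i):
R = [[0, 0, 0, -2], [1, 0, 0, -5], [0, 1, 0, -5], [0, 0, 1, -3]].

Note the characteristic polynomial does not split into linear factors over ℚ, so A has no Jordan form over ℚ; the rational canonical form exists over any field.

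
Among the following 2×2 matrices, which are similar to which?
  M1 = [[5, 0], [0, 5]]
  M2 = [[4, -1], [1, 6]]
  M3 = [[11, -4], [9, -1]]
Characteristic polynomials: χ_{M1} = (x - 5)^2, χ_{M2} = (x - 5)^2, χ_{M3} = (x - 5)^2.

{M1}: invariant factors x - 5, x - 5.

{M2, M3}: invariant factors (x - 5)^2.

Matrices are similar if and only if their invariant-factor lists agree; the partition into similarity classes is {M1}, {M2, M3}.

2 classes: {M1}, {M2, M3}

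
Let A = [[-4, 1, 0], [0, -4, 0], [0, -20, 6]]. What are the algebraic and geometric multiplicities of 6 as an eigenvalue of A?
The characteristic polynomial is (x - 6)(x + 4)^2, so the factor x - 6 appears with exponent 1: the algebraic multiplicity is 1.

rank(A - 6I) = 2, so the eigenspace has dimension 3 - 2 = 1: the geometric multiplicity is 1.

algebraic multiplicity 1, geometric multiplicity 1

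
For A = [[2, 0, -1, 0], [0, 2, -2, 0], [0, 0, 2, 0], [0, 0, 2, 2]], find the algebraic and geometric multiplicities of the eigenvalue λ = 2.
The characteristic polynomial is (x - 2)^4, so the factor x - 2 appears with exponent 4: the algebraic multiplicity is 4.

rank(A - 2I) = 1, so the eigenspace has dimension 4 - 1 = 3: the geometric multiplicity is 3.

Since 3 < 4, A is not diagonalizable.

algebraic multiplicity 4, geometric multiplicity 3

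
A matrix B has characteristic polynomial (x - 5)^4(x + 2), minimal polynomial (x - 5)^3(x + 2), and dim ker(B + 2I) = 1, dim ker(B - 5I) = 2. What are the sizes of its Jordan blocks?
Jordan blocks: (-2, 1), (5, 3), (5, 1)

λ = -2: algebraic multiplicity 1 (exponent in χ_B), largest block size 1 (exponent in m_B), 1 block (geometric multiplicity). This forces block sizes [1].
λ = 5: algebraic multiplicity 4 (exponent in χ_B), largest block size 3 (exponent in m_B), 2 blocks (geometric multiplicity). These force block sizes [3, 1].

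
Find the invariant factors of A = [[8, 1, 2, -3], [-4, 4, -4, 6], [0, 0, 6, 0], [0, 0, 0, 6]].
x - 6, x - 6, (x - 6)^2

The Jordan structure of A has elementary divisors (x - 6)^2, (x - 6), (x - 6). Arranging the block sizes at each eigenvalue in decreasing order and taking row products gives the invariant factors.

Invariant factors (smallest first, each dividing the next): x - 6, x - 6, (x - 6)^2.

Check: the last factor (x - 6)^2 is the minimal polynomial, and the product (x - 6)^4 is the characteristic polynomial.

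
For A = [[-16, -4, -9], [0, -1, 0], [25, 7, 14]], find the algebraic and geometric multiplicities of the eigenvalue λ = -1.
The characteristic polynomial is (x + 1)^3, so the factor x + 1 appears with exponent 3: the algebraic multiplicity is 3.

rank(A + I) = 2, so the eigenspace has dimension 3 - 2 = 1: the geometric multiplicity is 1.

Since 1 < 3, A is not diagonalizable.

algebraic multiplicity 3, geometric multiplicity 1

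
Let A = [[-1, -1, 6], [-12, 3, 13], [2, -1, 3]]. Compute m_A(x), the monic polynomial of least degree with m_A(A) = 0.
m_A(x) = (x - 4)^2(x + 3)

The characteristic polynomial factors as (x - 4)^2(x + 3). The minimal polynomial is ∏(x - λ)^{k_λ} where k_λ is the size of the largest Jordan block at λ.

For λ = -3: rank(A + 3I) = 2, and the largest Jordan block has size 1 (the smallest k with rank((A + 3I)^k) = rank((A + 3I)^(k+1))).
For λ = 4: rank(A - 4I) = 2, and the largest Jordan block has size 2 (the smallest k with rank((A - 4I)^k) = rank((A - 4I)^(k+1))).

So m_A(x) = (x - 4)^2(x + 3).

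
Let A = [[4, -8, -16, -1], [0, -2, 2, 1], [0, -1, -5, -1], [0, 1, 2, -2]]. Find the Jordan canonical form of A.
The characteristic polynomial is det(xI - A) = (x - 4)(x + 3)^3, so the eigenvalues are -3 (algebraic multiplicity 3), 4 (algebraic multiplicity 1).

For λ = -3: rank(A + 3I) = 2, rank((A + 3I)^2) = 1. The eigenspace has dimension 4 - 2 = 2, so there are 2 Jordan blocks; the rank sequence gives block sizes [2, 1].

For λ = 4: algebraic multiplicity 1 gives one 1×1 block.

Assembling the blocks gives the Jordan form J above.

J = [[-3, 1, 0, 0], [0, -3, 0, 0], [0, 0, -3, 0], [0, 0, 0, 4]]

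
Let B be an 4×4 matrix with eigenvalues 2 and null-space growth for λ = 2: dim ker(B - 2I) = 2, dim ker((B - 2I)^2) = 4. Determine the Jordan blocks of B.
λ = 2: successive nullity increments [2, 2] count blocks of size ≥ k; block sizes are [2, 2].

Jordan blocks: (2, 2), (2, 2)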